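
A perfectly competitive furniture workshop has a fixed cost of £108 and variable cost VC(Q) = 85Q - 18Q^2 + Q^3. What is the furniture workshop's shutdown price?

£4 per unit

Short-run supply begins at min AVC. From VC = 85Q - 18Q^2 + Q^3, AVC = 85 - 18Q + Q^2.
dAVC/dQ = -18 + 2Q = 0 gives Q = 9. min AVC = 85 - 18·9 + 9^2 = 4.
So the shutdown price is £4.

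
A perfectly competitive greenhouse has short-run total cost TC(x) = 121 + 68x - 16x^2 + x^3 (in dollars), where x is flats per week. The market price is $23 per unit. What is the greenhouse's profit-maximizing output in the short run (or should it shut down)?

From TC, MC = TC'(x) = 68 - 32x + 3x^2 and AVC = VC/x = 68 - 16x + x^2.
AVC hits its minimum where MC = AVC, at x = 8, giving min AVC = 68 - 16·8 + 8^2 = $4.
P = $23 exceeds min AVC = $4, so the firm stays open.
Set P = MC: 23 = 68 - 32x + 3x^2 → 45 - 32x + 3x^2 = 0. The roots are x = 5/3 and x = 9; the profit-maximizing output is on the rising part of MC, so x* = 9.
Check: AVC at x = 9 is $5 ≤ P, so revenue covers variable cost.
Profit = P·x − TC = 23·9 − 166 = $41.

Produce at x = 9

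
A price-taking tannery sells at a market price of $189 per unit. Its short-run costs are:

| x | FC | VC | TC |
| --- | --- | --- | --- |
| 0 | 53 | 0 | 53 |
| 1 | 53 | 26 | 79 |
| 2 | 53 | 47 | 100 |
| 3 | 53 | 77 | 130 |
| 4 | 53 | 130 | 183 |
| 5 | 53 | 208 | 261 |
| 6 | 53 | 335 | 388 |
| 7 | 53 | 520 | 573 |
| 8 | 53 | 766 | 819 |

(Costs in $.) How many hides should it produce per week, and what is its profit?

x = 7; profit = $750

Tabulate TR − TC: x=0: -53; x=1: 110; x=2: 278; x=3: 437; x=4: 573; x=5: 684; x=6: 746; x=7: 750; x=8: 693.
Profit is maximized at x = 7. AVC there is 520/7 = $74.29 ≤ P, so producing beats shutting down (which would give -$53).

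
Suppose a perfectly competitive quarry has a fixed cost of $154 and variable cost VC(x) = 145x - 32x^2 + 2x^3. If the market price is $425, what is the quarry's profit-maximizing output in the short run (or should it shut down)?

From TC, MC = TC'(x) = 145 - 64x + 6x^2 and AVC = VC/x = 145 - 32x + 2x^2.
AVC is minimized where dAVC/dx = -32 + 4x = 0, at x = 8; min AVC = 145 - 32·8 + 2·8^2 = $17.
Since P = $425 ≥ min AVC = $17, price covers variable cost and the firm should produce.
P = MC gives -280 - 64x + 6x^2 = 0, with roots -10/3 and 14. Take the larger (rising MC): x* = 14.
Check: AVC at x = 14 is $89 ≤ P, so revenue covers variable cost.
Profit = P·x − TC = 425·14 − 1400 = $4550.

Produce at x = 14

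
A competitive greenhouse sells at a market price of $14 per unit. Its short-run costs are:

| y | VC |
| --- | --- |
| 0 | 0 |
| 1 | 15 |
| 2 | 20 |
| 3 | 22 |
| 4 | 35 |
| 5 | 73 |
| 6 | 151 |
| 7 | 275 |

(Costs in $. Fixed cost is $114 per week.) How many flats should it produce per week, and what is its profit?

y = 4; profit = -$93

Tabulate TR − TC: y=0: -114; y=1: -115; y=2: -106; y=3: -94; y=4: -93; y=5: -117; y=6: -181; y=7: -291.
Profit is maximized at y = 4. AVC there is 35/4 = $8.75 ≤ P, so producing beats shutting down (which would give -$114).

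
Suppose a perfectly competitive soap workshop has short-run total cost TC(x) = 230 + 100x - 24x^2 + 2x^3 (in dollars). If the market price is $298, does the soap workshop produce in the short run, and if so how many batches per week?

From TC, MC = TC'(x) = 100 - 48x + 6x^2 and AVC = VC/x = 100 - 24x + 2x^2.
The AVC parabola has its vertex at x = 24/4 = 6, where AVC = 100 - 24·6 + 2·6^2 = $28.
Because $298 ≥ $28, revenue can cover variable cost; the firm operates.
Solving P = MC: -198 - 48x + 6x^2 = 0 ⇒ x = -3 or 11. On the upward-sloping branch, x* = 11.
Check: AVC at x = 11 is $78 ≤ P, so revenue covers variable cost.
Profit = P·x − TC = 298·11 − 1088 = $2190.

Produce at x = 11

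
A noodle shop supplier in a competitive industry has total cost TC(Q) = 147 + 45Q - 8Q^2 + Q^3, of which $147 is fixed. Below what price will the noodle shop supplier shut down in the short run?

The firm shuts down when price falls below the minimum of average variable cost. AVC = VC/Q = 45 - 8Q + Q^2.
At the minimum of AVC, MC = AVC. MC = 45 - 16Q + 3Q^2; setting MC = AVC gives 2Q^2 - 8Q = 0, so Q = 4. min AVC = 29.
For P < $29 the firm produces nothing.

$29 per unit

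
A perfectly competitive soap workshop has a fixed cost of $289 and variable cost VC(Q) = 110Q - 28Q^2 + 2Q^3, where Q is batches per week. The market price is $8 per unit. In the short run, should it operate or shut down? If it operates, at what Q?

Shut down

Strip out fixed cost: VC = 110Q - 28Q^2 + 2Q^3. Then AVC = 110 - 28Q + 2Q^2 and MC = 110 - 56Q + 6Q^2.
AVC hits its minimum where MC = AVC, at Q = 7, giving min AVC = 110 - 28·7 + 2·7^2 = $12.
With P < min AVC ($8 < $12), every unit sold adds to the loss.
Best response: produce nothing and absorb the $289 fixed cost.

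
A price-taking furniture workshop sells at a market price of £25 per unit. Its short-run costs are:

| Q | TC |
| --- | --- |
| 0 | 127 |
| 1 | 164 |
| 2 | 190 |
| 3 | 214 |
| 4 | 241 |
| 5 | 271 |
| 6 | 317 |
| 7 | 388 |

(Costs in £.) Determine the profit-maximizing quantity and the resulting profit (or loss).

Q = 0 (shut down); profit = -£127

Compute π = P·Q − TC at each output: Q=0: -127; Q=1: -139; Q=2: -140; Q=3: -139; Q=4: -141; Q=5: -146; Q=6: -167; Q=7: -213.
Profit is highest at Q = 0. Equivalently, the lowest AVC in the table is 114/4 ≈ £28.50 at Q = 4, and P = £25 falls below it — price never covers variable cost, so the firm shuts down and loses only its fixed cost.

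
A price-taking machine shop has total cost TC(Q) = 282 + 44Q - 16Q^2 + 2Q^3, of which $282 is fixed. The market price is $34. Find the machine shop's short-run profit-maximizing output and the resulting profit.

Profit = -$182 at Q = 5

AVC = 44 - 16Q + 2Q^2; min AVC = $12 at Q = 4. Since P = $34 ≥ min AVC, the firm produces.
MC = 44 - 32Q + 6Q^2. Setting P = MC and taking the root on the rising branch gives Q* = 5.
TR = 34·5 = 170. TC = 282 + 70 = 352. Profit = 170 − 352 = -$182.
Shutting down would mean losing the fixed cost of $282, so operating at a loss of $182 is better by $100.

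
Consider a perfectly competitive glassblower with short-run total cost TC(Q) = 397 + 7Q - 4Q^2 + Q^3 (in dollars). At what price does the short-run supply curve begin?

The shutdown price is the minimum of AVC. VC = 7Q - 4Q^2 + Q^3, so AVC = 7 - 4Q + Q^2.
At the minimum of AVC, MC = AVC. MC = 7 - 8Q + 3Q^2; setting MC = AVC gives 2Q^2 - 4Q = 0, so Q = 2. min AVC = 3.
For P < $3 the firm produces nothing.

$3 per unit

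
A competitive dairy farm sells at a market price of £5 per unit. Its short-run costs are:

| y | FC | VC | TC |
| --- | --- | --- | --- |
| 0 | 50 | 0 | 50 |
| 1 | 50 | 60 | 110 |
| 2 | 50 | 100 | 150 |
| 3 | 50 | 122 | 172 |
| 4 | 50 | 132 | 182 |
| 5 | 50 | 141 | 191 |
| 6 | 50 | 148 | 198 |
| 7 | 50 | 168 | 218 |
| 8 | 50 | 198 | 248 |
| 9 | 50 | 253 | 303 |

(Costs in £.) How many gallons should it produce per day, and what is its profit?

y = 0 (shut down); profit = -£50

Compute π = P·y − TC at each output: y=0: -50; y=1: -105; y=2: -140; y=3: -157; y=4: -162; y=5: -166; y=6: -168; y=7: -183; y=8: -208; y=9: -258.
Profit is highest at y = 0. Equivalently, the lowest AVC in the table is 168/7 ≈ £24 at y = 7, and P = £5 falls below it — price never covers variable cost, so the firm shuts down and loses only its fixed cost.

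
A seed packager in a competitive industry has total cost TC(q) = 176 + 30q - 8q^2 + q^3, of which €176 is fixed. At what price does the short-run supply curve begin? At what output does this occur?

Short-run supply begins at min AVC. From VC = 30q - 8q^2 + q^3, AVC = 30 - 8q + q^2.
At the minimum of AVC, MC = AVC. MC = 30 - 16q + 3q^2; setting MC = AVC gives 2q^2 - 8q = 0, so q = 4. min AVC = 14.
The firm shuts down for any P below €14.

€14 per unit, at q = 4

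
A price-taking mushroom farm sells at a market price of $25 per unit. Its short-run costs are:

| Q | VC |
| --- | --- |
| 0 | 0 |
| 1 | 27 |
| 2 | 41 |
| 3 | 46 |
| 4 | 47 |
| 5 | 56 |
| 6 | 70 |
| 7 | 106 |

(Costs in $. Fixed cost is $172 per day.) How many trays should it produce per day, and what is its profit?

Profit at each row (π = 25Q − TC): Q=0: -172; Q=1: -174; Q=2: -163; Q=3: -143; Q=4: -119; Q=5: -103; Q=6: -92; Q=7: -103.
Profit is maximized at Q = 6. AVC there is 70/6 = $11.67 ≤ P, so producing beats shutting down (which would give -$172).

Q = 6; profit = -$92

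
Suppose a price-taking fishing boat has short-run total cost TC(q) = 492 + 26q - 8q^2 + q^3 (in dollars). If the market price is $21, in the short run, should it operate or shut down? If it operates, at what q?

From TC, MC = TC'(q) = 26 - 16q + 3q^2 and AVC = VC/q = 26 - 8q + q^2.
The AVC parabola has its vertex at q = 8/2 = 4, where AVC = 26 - 8·4 + 4^2 = $10.
Since P = $21 ≥ min AVC = $10, price covers variable cost and the firm should produce.
Solving P = MC: 5 - 16q + 3q^2 = 0 ⇒ q = 1/3 or 5. On the upward-sloping branch, q* = 5.
Check: AVC at q = 5 is $11 ≤ P, so revenue covers variable cost.
Profit = P·q − TC = 21·5 − 547 = -$442, a loss, but smaller than the $492 fixed cost the firm would lose by shutting down.

Produce at q = 5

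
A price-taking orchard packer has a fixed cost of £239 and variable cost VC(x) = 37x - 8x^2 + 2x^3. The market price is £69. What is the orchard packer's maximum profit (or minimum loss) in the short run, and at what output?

Profit = -£111 at x = 4

AVC = 37 - 8x + 2x^2 has its minimum £29 at x = 2; price £69 clears that bar, so the firm operates.
With MC = 37 - 16x + 6x^2, P = MC on the upward-sloping part at x* = 4.
TR = 69·4 = 276. TC = 239 + 148 = 387. Profit = 276 − 387 = -£111.
Shutting down would mean losing the fixed cost of £239, so operating at a loss of £111 is better by £128.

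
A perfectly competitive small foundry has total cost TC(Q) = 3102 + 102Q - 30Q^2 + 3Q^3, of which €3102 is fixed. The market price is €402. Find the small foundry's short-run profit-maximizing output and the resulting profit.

AVC = 102 - 30Q + 3Q^2 has its minimum €27 at Q = 5; price €402 clears that bar, so the firm operates.
MC = 102 - 60Q + 9Q^2. Setting P = MC and taking the root on the rising branch gives Q* = 10.
TR = 402·10 = 4020. TC = 3102 + 1020 = 4122. Profit = 4020 − 4122 = -€102.
By producing, the firm covers all variable cost plus €3000 of fixed cost; shutting down would lose the full €3102.

Profit = -€102 at Q = 10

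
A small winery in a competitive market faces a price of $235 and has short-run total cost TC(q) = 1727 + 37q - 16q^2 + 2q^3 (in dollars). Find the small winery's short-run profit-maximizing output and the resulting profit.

AVC = 37 - 16q + 2q^2; min AVC = $5 at q = 4. Since P = $235 ≥ min AVC, the firm produces.
MC = 37 - 32q + 6q^2. Setting P = MC and taking the root on the rising branch gives q* = 9.
TR = 235·9 = 2115. TC = 1727 + 495 = 2222. Profit = 2115 − 2222 = -$107.
By producing, the firm covers all variable cost plus $1620 of fixed cost; shutting down would lose the full $1727.

Profit = -$107 at q = 9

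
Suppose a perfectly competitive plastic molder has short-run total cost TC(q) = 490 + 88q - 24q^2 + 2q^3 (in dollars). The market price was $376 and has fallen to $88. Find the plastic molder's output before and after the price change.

MC = 88 - 48q + 6q^2; the shutdown threshold is min AVC = $16 (at q = 6).
With P = $376 above the shutdown price, P = MC gives q = 12.
At P = $88 ≥ min AVC, set P = MC: q = 8. The firm stays open but cuts output.

Output falls from 12 to 8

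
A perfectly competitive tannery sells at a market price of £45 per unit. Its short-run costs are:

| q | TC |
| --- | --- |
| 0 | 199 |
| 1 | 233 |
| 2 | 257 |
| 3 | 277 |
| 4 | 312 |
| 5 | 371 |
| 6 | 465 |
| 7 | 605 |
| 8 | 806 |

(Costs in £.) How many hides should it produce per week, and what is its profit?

Tabulate TR − TC: q=0: -199; q=1: -188; q=2: -167; q=3: -142; q=4: -132; q=5: -146; q=6: -195; q=7: -290; q=8: -446.
Profit is maximized at q = 4. AVC there is 113/4 = £28.25 ≤ P, so producing beats shutting down (which would give -£199).

q = 4; profit = -£132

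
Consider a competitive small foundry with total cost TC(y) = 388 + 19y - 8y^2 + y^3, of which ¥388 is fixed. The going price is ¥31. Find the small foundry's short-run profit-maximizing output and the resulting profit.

Profit = -¥244 at y = 6

AVC = 19 - 8y + y^2 has its minimum ¥3 at y = 4; price ¥31 clears that bar, so the firm operates.
MC = 19 - 16y + 3y^2. Setting P = MC and taking the root on the rising branch gives y* = 6.
TR = 31·6 = 186. TC = 388 + 42 = 430. Profit = 186 − 430 = -¥244.
That loss of ¥244 beats the ¥388 the firm would lose by shutting down; producing recovers ¥144 of fixed cost.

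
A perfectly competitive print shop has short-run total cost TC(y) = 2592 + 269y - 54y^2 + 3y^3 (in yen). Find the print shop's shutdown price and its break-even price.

Shutdown price = ¥26; break-even price = ¥269

Shutdown price = min AVC. AVC = 269 - 54y + 3y^2, with vertex at y = 9 and minimum ¥26.
ATC = 2592/y + 269 - 54y + 3y^2. Setting dATC/dy = −2592/y^2 − 54 + 6y = 0 gives y = 12 (since 6·12^3 − 54·12^2 = 2592).
min ATC = 2592/12 + 269 − 54·12 + 3·12^2 = ¥269. That is the break-even price.
For ¥26 ≤ P < ¥269 the firm produces at a loss; below ¥26 it shuts down.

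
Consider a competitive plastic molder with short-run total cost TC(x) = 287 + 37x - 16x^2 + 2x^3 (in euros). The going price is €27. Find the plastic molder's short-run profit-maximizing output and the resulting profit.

Profit = -€187 at x = 5

AVC = 37 - 16x + 2x^2 has its minimum €5 at x = 4; price €27 clears that bar, so the firm operates.
MC = 37 - 32x + 6x^2. Setting P = MC and taking the root on the rising branch gives x* = 5.
TR = 27·5 = 135. TC = 287 + 35 = 322. Profit = 135 − 322 = -€187.
That loss of €187 beats the €287 the firm would lose by shutting down; producing recovers €100 of fixed cost.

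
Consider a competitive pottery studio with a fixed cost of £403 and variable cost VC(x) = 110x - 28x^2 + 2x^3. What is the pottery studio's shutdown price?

The firm shuts down when price falls below the minimum of average variable cost. AVC = VC/x = 110 - 28x + 2x^2.
At the minimum of AVC, MC = AVC. MC = 110 - 56x + 6x^2; setting MC = AVC gives 4x^2 - 28x = 0, so x = 7. min AVC = 12.
For P < £12 the firm produces nothing.

£12 per unit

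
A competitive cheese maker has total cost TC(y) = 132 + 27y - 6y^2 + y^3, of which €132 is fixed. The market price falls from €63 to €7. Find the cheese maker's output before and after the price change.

AVC = 27 - 6y + y^2, minimized at y = 3 where min AVC = €18. MC = 27 - 12y + 3y^2.
With P = €63 above the shutdown price, P = MC gives y = 6.
At P = €7 < min AVC = €18, price no longer covers variable cost at any output, so the firm shuts down: y = 0.

Output falls from 6 to 0 (the firm shuts down)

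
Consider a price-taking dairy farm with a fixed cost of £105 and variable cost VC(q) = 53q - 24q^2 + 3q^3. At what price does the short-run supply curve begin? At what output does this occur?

£5 per unit, at q = 4

The firm shuts down when price falls below the minimum of average variable cost. AVC = VC/q = 53 - 24q + 3q^2.
dAVC/dq = -24 + 6q = 0 gives q = 4. min AVC = 53 - 24·4 + 3·4^2 = 5.
So the shutdown price is £5.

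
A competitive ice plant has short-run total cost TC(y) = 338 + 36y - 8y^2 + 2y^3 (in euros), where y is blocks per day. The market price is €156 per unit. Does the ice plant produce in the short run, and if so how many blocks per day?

Variable cost is VC = 36y - 8y^2 + 2y^3, so AVC = VC/y = 36 - 8y + 2y^2 and MC = dTC/dy = 36 - 16y + 6y^2.
AVC is minimized where dAVC/dy = -8 + 4y = 0, at y = 2; min AVC = 36 - 8·2 + 2·2^2 = €28.
P = €156 exceeds min AVC = €28, so the firm stays open.
P = MC gives -120 - 16y + 6y^2 = 0, with roots -10/3 and 6. Take the larger (rising MC): y* = 6.
Check: AVC at y = 6 is €60 ≤ P, so revenue covers variable cost.
Profit = P·y − TC = 156·6 − 698 = €238.

Produce at y = 6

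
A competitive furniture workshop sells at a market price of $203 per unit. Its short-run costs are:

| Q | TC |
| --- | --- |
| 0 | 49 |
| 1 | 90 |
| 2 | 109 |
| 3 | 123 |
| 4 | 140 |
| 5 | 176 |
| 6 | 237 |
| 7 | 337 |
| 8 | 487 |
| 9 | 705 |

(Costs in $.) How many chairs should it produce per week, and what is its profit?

Compute π = P·Q − TC at each output: Q=0: -49; Q=1: 113; Q=2: 297; Q=3: 486; Q=4: 672; Q=5: 839; Q=6: 981; Q=7: 1084; Q=8: 1137; Q=9: 1122.
Profit is maximized at Q = 8. AVC there is 438/8 = $54.75 ≤ P, so producing beats shutting down (which would give -$49).

Q = 8; profit = $1137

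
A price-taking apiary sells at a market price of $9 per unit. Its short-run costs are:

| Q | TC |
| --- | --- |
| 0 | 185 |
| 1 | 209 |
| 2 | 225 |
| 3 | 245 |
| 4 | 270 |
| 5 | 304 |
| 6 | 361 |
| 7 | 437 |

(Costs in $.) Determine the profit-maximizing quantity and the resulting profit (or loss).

Compute π = P·Q − TC at each output: Q=0: -185; Q=1: -200; Q=2: -207; Q=3: -218; Q=4: -234; Q=5: -259; Q=6: -307; Q=7: -374.
Profit is highest at Q = 0. Equivalently, the lowest AVC in the table is 40/2 ≈ $20 at Q = 2, and P = $9 falls below it — price never covers variable cost, so the firm shuts down and loses only its fixed cost.

Q = 0 (shut down); profit = -$185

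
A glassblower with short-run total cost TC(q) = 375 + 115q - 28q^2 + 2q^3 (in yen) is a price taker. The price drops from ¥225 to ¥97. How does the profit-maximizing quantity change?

MC = 115 - 56q + 6q^2; the shutdown threshold is min AVC = ¥17 (at q = 7).
With P = ¥225 above the shutdown price, P = MC gives q = 11.
At P = ¥97 ≥ min AVC, set P = MC: q = 9. The firm stays open but cuts output.

Output falls from 11 to 9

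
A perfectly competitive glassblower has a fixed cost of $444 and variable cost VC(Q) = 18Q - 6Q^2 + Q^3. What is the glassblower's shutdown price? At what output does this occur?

The firm shuts down when price falls below the minimum of average variable cost. AVC = VC/Q = 18 - 6Q + Q^2.
dAVC/dQ = -6 + 2Q = 0 gives Q = 3. min AVC = 18 - 6·3 + 3^2 = 9.
So the shutdown price is $9.

$9 per unit, at Q = 3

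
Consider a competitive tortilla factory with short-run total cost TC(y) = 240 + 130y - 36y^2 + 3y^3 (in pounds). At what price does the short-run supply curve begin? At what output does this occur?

The shutdown price is the minimum of AVC. VC = 130y - 36y^2 + 3y^3, so AVC = 130 - 36y + 3y^2.
dAVC/dy = -36 + 6y = 0 gives y = 6. min AVC = 130 - 36·6 + 3·6^2 = 22.
So the shutdown price is £22.

£22 per unit, at y = 6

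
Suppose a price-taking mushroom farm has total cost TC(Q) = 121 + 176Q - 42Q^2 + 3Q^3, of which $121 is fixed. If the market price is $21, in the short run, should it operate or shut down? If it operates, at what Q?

Strip out fixed cost: VC = 176Q - 42Q^2 + 3Q^3. Then AVC = 176 - 42Q + 3Q^2 and MC = 176 - 84Q + 9Q^2.
AVC hits its minimum where MC = AVC, at Q = 7, giving min AVC = 176 - 42·7 + 3·7^2 = $29.
With P < min AVC ($21 < $29), every unit sold adds to the loss.
The firm minimizes its loss by shutting down and losing only its fixed cost of $121.

Shut down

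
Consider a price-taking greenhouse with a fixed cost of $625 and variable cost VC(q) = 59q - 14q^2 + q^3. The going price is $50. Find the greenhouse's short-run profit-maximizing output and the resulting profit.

AVC = 59 - 14q + q^2; min AVC = $10 at q = 7. Since P = $50 ≥ min AVC, the firm produces.
MC = 59 - 28q + 3q^2. Setting P = MC and taking the root on the rising branch gives q* = 9.
TR = 50·9 = 450. TC = 625 + 126 = 751. Profit = 450 − 751 = -$301.
Shutting down would mean losing the fixed cost of $625, so operating at a loss of $301 is better by $324.

Profit = -$301 at q = 9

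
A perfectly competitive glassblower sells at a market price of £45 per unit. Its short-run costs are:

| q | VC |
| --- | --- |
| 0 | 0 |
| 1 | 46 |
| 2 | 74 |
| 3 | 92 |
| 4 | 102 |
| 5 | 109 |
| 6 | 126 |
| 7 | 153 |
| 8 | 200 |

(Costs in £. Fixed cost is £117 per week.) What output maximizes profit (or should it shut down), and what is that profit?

Tabulate TR − TC: q=0: -117; q=1: -118; q=2: -101; q=3: -74; q=4: -39; q=5: -1; q=6: 27; q=7: 45; q=8: 43.
Profit is maximized at q = 7. AVC there is 153/7 = £21.86 ≤ P, so producing beats shutting down (which would give -£117).

q = 7; profit = £45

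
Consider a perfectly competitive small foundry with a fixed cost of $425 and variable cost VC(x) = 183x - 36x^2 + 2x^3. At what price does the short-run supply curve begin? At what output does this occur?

$21 per unit, at x = 9

Short-run supply begins at min AVC. From VC = 183x - 36x^2 + 2x^3, AVC = 183 - 36x + 2x^2.
At the minimum of AVC, MC = AVC. MC = 183 - 72x + 6x^2; setting MC = AVC gives 4x^2 - 36x = 0, so x = 9. min AVC = 21.
The firm shuts down for any P below $21.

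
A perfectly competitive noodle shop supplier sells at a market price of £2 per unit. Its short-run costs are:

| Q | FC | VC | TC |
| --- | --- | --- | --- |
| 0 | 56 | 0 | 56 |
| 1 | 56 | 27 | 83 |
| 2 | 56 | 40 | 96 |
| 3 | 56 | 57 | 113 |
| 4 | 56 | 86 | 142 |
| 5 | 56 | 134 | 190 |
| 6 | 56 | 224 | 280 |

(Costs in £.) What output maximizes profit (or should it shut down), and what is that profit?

Tabulate TR − TC: Q=0: -56; Q=1: -81; Q=2: -92; Q=3: -107; Q=4: -134; Q=5: -180; Q=6: -268.
Profit is highest at Q = 0. Equivalently, the lowest AVC in the table is 57/3 ≈ £19 at Q = 3, and P = £2 falls below it — price never covers variable cost, so the firm shuts down and loses only its fixed cost.

Q = 0 (shut down); profit = -£56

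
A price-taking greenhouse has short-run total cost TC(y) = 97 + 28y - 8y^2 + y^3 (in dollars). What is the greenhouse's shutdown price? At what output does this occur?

$12 per unit, at y = 4

Short-run supply begins at min AVC. From VC = 28y - 8y^2 + y^3, AVC = 28 - 8y + y^2.
At the minimum of AVC, MC = AVC. MC = 28 - 16y + 3y^2; setting MC = AVC gives 2y^2 - 8y = 0, so y = 4. min AVC = 12.
The firm shuts down for any P below $12.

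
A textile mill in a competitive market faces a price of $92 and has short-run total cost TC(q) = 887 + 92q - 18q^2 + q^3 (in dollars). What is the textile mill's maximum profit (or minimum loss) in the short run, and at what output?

AVC = 92 - 18q + q^2 has its minimum $11 at q = 9; price $92 clears that bar, so the firm operates.
With MC = 92 - 36q + 3q^2, P = MC on the upward-sloping part at q* = 12.
TR = 92·12 = 1104. TC = 887 + 240 = 1127. Profit = 1104 − 1127 = -$23.
By producing, the firm covers all variable cost plus $864 of fixed cost; shutting down would lose the full $887.

Profit = -$23 at q = 12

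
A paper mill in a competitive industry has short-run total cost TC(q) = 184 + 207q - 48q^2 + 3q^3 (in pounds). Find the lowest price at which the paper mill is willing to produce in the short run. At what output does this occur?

Short-run supply begins at min AVC. From VC = 207q - 48q^2 + 3q^3, AVC = 207 - 48q + 3q^2.
dAVC/dq = -48 + 6q = 0 gives q = 8. min AVC = 207 - 48·8 + 3·8^2 = 15.
For P < £15 the firm produces nothing.

£15 per unit, at q = 8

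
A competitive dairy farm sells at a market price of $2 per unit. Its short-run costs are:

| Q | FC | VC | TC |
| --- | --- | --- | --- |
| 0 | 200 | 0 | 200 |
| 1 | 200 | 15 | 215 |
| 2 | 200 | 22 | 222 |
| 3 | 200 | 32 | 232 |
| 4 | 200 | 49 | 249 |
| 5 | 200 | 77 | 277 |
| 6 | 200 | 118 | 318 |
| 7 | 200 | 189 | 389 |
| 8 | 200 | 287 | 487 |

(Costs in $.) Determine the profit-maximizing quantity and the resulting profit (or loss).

Q = 0 (shut down); profit = -$200

Compute π = P·Q − TC at each output: Q=0: -200; Q=1: -213; Q=2: -218; Q=3: -226; Q=4: -241; Q=5: -267; Q=6: -306; Q=7: -375; Q=8: -471.
Profit is highest at Q = 0. Equivalently, the lowest AVC in the table is 32/3 ≈ $10.67 at Q = 3, and P = $2 falls below it — price never covers variable cost, so the firm shuts down and loses only its fixed cost.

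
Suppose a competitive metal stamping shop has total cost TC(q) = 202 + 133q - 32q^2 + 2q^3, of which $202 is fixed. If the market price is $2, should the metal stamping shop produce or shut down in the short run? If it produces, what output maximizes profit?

From TC, MC = TC'(q) = 133 - 64q + 6q^2 and AVC = VC/q = 133 - 32q + 2q^2.
AVC hits its minimum where MC = AVC, at q = 8, giving min AVC = 133 - 32·8 + 2·8^2 = $5.
With P < min AVC ($2 < $5), every unit sold adds to the loss.
Best response: produce nothing and absorb the $202 fixed cost.

Shut down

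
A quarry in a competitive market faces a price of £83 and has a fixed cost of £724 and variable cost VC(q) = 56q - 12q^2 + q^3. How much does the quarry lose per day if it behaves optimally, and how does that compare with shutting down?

Profit = -£238 at q = 9

AVC = 56 - 12q + q^2; min AVC = £20 at q = 6. Since P = £83 ≥ min AVC, the firm produces.
MC = 56 - 24q + 3q^2. Setting P = MC and taking the root on the rising branch gives q* = 9.
TR = 83·9 = 747. TC = 724 + 261 = 985. Profit = 747 − 985 = -£238.
Shutting down would mean losing the fixed cost of £724, so operating at a loss of £238 is better by £486.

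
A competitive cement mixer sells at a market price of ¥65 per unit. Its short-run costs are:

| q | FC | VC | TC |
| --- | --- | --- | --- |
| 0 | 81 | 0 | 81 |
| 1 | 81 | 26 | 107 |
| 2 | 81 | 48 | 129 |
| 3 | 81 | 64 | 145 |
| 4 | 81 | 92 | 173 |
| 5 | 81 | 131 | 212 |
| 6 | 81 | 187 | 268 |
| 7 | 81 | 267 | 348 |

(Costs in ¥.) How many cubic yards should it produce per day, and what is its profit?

q = 6; profit = ¥122

Tabulate TR − TC: q=0: -81; q=1: -42; q=2: 1; q=3: 50; q=4: 87; q=5: 113; q=6: 122; q=7: 107.
Profit is maximized at q = 6. AVC there is 187/6 = ¥31.17 ≤ P, so producing beats shutting down (which would give -¥81).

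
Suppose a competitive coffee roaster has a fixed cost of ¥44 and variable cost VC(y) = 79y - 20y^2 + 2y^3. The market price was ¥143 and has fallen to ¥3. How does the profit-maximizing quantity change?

AVC = 79 - 20y + 2y^2, minimized at y = 5 where min AVC = ¥29. MC = 79 - 40y + 6y^2.
With P = ¥143 above the shutdown price, P = MC gives y = 8.
At P = ¥3 < min AVC = ¥29, price no longer covers variable cost at any output, so the firm shuts down: y = 0.

Output falls from 8 to 0 (the firm shuts down)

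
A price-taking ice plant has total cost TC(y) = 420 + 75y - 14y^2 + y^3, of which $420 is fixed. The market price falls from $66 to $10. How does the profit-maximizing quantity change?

Output falls from 9 to 0 (the firm shuts down)

MC = 75 - 28y + 3y^2; the shutdown threshold is min AVC = $26 (at y = 7).
At P = $66 ≥ min AVC, set P = MC on the rising branch: y = 9.
At P = $10 < min AVC = $26, price no longer covers variable cost at any output, so the firm shuts down: y = 0.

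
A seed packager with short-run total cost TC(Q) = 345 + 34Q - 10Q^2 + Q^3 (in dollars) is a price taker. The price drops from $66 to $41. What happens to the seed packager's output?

AVC = 34 - 10Q + Q^2, minimized at Q = 5 where min AVC = $9. MC = 34 - 20Q + 3Q^2.
With P = $66 above the shutdown price, P = MC gives Q = 8.
At P = $41 ≥ min AVC, set P = MC: Q = 7. The firm stays open but cuts output.

Output falls from 8 to 7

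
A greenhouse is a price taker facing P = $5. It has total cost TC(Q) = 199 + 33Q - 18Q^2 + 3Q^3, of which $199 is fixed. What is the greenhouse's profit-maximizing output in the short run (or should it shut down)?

Strip out fixed cost: VC = 33Q - 18Q^2 + 3Q^3. Then AVC = 33 - 18Q + 3Q^2 and MC = 33 - 36Q + 9Q^2.
The AVC parabola has its vertex at Q = 18/6 = 3, where AVC = 33 - 18·3 + 3·3^2 = $6.
P = $5 lies below min AVC = $6; no output level covers variable cost.
Best response: produce nothing and absorb the $199 fixed cost.

Shut down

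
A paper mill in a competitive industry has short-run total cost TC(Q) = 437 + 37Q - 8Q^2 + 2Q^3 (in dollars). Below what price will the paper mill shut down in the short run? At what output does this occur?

The shutdown price is the minimum of AVC. VC = 37Q - 8Q^2 + 2Q^3, so AVC = 37 - 8Q + 2Q^2.
dAVC/dQ = -8 + 4Q = 0 gives Q = 2. min AVC = 37 - 8·2 + 2·2^2 = 29.
So the shutdown price is $29.

$29 per unit, at Q = 2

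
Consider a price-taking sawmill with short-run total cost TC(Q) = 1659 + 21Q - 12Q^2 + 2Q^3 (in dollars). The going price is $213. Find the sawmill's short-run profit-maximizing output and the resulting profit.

AVC = 21 - 12Q + 2Q^2 has its minimum $3 at Q = 3; price $213 clears that bar, so the firm operates.
MC = 21 - 24Q + 6Q^2. Setting P = MC and taking the root on the rising branch gives Q* = 8.
TR = 213·8 = 1704. TC = 1659 + 424 = 2083. Profit = 1704 − 2083 = -$379.
By producing, the firm covers all variable cost plus $1280 of fixed cost; shutting down would lose the full $1659.

Profit = -$379 at Q = 8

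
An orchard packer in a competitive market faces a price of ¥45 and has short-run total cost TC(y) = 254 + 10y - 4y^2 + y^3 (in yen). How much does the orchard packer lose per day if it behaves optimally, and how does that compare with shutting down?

Profit = -¥104 at y = 5

AVC = 10 - 4y + y^2 has its minimum ¥6 at y = 2; price ¥45 clears that bar, so the firm operates.
With MC = 10 - 8y + 3y^2, P = MC on the upward-sloping part at y* = 5.
TR = 45·5 = 225. TC = 254 + 75 = 329. Profit = 225 − 329 = -¥104.
Shutting down would mean losing the fixed cost of ¥254, so operating at a loss of ¥104 is better by ¥150.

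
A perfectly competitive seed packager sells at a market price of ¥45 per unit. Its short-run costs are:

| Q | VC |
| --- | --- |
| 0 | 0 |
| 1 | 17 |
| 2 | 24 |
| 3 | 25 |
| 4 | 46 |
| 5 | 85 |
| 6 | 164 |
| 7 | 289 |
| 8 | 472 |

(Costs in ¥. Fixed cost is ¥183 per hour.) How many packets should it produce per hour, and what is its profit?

Q = 5; profit = -¥43

Tabulate TR − TC: Q=0: -183; Q=1: -155; Q=2: -117; Q=3: -73; Q=4: -49; Q=5: -43; Q=6: -77; Q=7: -157; Q=8: -295.
Profit is maximized at Q = 5. AVC there is 85/5 = ¥17 ≤ P, so producing beats shutting down (which would give -¥183).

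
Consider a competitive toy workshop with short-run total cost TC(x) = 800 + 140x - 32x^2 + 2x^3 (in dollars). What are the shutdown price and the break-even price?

AVC = 140 - 32x + 2x^2; minimized at x = 8, giving min AVC = $12. That is the shutdown price.
ATC = 800/x + 140 - 32x + 2x^2. Setting dATC/dx = −800/x^2 − 32 + 4x = 0 gives x = 10 (since 4·10^3 − 32·10^2 = 800).
min ATC = 800/10 + 140 − 32·10 + 2·10^2 = $100. That is the break-even price.
Between these two prices the firm operates at a loss; above $100 it earns a profit.

Shutdown price = $12; break-even price = $100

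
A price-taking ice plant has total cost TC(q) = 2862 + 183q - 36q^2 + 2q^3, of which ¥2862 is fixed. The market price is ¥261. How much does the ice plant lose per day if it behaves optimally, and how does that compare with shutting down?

AVC = 183 - 36q + 2q^2; min AVC = ¥21 at q = 9. Since P = ¥261 ≥ min AVC, the firm produces.
MC = 183 - 72q + 6q^2. Setting P = MC and taking the root on the rising branch gives q* = 13.
TR = 261·13 = 3393. TC = 2862 + 689 = 3551. Profit = 3393 − 3551 = -¥158.
By producing, the firm covers all variable cost plus ¥2704 of fixed cost; shutting down would lose the full ¥2862.

Profit = -¥158 at q = 13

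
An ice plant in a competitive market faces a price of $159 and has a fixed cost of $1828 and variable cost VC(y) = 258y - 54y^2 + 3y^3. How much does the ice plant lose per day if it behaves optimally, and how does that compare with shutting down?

AVC = 258 - 54y + 3y^2 has its minimum $15 at y = 9; price $159 clears that bar, so the firm operates.
MC = 258 - 108y + 9y^2. Setting P = MC and taking the root on the rising branch gives y* = 11.
TR = 159·11 = 1749. TC = 1828 + 297 = 2125. Profit = 1749 − 2125 = -$376.
By producing, the firm covers all variable cost plus $1452 of fixed cost; shutting down would lose the full $1828.

Profit = -$376 at y = 11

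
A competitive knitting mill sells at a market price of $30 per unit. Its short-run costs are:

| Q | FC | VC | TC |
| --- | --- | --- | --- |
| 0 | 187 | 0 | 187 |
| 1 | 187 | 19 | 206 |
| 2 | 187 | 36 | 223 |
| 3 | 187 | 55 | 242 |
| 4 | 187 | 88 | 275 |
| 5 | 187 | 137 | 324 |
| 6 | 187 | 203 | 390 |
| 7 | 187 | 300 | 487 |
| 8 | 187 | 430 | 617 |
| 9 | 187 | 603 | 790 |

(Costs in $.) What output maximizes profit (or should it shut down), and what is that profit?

Profit at each row (π = 30Q − TC): Q=0: -187; Q=1: -176; Q=2: -163; Q=3: -152; Q=4: -155; Q=5: -174; Q=6: -210; Q=7: -277; Q=8: -377; Q=9: -520.
Profit is maximized at Q = 3. AVC there is 55/3 = $18.33 ≤ P, so producing beats shutting down (which would give -$187).

Q = 3; profit = -$152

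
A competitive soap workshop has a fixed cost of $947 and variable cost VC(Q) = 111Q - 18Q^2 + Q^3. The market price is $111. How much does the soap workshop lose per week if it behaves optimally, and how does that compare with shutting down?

Profit = -$83 at Q = 12

AVC = 111 - 18Q + Q^2 has its minimum $30 at Q = 9; price $111 clears that bar, so the firm operates.
MC = 111 - 36Q + 3Q^2. Setting P = MC and taking the root on the rising branch gives Q* = 12.
TR = 111·12 = 1332. TC = 947 + 468 = 1415. Profit = 1332 − 1415 = -$83.
That loss of $83 beats the $947 the firm would lose by shutting down; producing recovers $864 of fixed cost.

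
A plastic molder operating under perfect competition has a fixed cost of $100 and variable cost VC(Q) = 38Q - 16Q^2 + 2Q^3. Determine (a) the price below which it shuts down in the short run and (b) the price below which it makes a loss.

Shutdown price = $6; break-even price = $28

AVC = 38 - 16Q + 2Q^2; minimized at Q = 4, giving min AVC = $6. That is the shutdown price.
ATC = 100/Q + 38 - 16Q + 2Q^2. Setting dATC/dQ = −100/Q^2 − 16 + 4Q = 0 gives Q = 5 (since 4·5^3 − 16·5^2 = 100).
min ATC = 100/5 + 38 − 16·5 + 2·5^2 = $28. That is the break-even price.
Between these two prices the firm operates at a loss; above $28 it earns a profit.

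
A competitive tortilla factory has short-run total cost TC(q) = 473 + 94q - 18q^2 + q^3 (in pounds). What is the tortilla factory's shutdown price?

The shutdown price is the minimum of AVC. VC = 94q - 18q^2 + q^3, so AVC = 94 - 18q + q^2.
At the minimum of AVC, MC = AVC. MC = 94 - 36q + 3q^2; setting MC = AVC gives 2q^2 - 18q = 0, so q = 9. min AVC = 13.
So the shutdown price is £13.

£13 per unit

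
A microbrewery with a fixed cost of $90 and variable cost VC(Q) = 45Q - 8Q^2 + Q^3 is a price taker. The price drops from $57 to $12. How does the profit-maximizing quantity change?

Output falls from 6 to 0 (the firm shuts down)

AVC = 45 - 8Q + Q^2, minimized at Q = 4 where min AVC = $29. MC = 45 - 16Q + 3Q^2.
At P = $57 ≥ min AVC, set P = MC on the rising branch: Q = 6.
At P = $12 < min AVC = $29, price no longer covers variable cost at any output, so the firm shuts down: Q = 0.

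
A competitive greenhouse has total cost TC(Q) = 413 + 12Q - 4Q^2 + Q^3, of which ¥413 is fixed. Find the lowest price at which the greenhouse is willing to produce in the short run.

¥8 per unit

The shutdown price is the minimum of AVC. VC = 12Q - 4Q^2 + Q^3, so AVC = 12 - 4Q + Q^2.
dAVC/dQ = -4 + 2Q = 0 gives Q = 2. min AVC = 12 - 4·2 + 2^2 = 8.
The firm shuts down for any P below ¥8.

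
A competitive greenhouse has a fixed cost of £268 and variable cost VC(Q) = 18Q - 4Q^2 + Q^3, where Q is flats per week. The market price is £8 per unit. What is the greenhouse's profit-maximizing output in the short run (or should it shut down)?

Shut down

Variable cost is VC = 18Q - 4Q^2 + Q^3, so AVC = VC/Q = 18 - 4Q + Q^2 and MC = dTC/dQ = 18 - 8Q + 3Q^2.
AVC is minimized where dAVC/dQ = -4 + 2Q = 0, at Q = 2; min AVC = 18 - 4·2 + 2^2 = £14.
P = £8 lies below min AVC = £14; no output level covers variable cost.
The firm minimizes its loss by shutting down and losing only its fixed cost of £268.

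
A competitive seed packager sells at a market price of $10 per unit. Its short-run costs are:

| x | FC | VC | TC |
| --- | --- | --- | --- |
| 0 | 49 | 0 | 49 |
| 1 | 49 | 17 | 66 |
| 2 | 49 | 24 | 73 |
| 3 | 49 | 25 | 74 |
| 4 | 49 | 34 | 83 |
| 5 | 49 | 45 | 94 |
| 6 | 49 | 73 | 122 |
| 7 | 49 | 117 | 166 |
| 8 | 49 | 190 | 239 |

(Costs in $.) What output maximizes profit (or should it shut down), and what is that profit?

Compute π = P·x − TC at each output: x=0: -49; x=1: -56; x=2: -53; x=3: -44; x=4: -43; x=5: -44; x=6: -62; x=7: -96; x=8: -159.
Profit is maximized at x = 4. AVC there is 34/4 = $8.50 ≤ P, so producing beats shutting down (which would give -$49).

x = 4; profit = -$43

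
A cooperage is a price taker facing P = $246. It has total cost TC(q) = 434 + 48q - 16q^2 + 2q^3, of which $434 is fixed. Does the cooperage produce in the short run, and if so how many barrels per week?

Produce at q = 9

From TC, MC = TC'(q) = 48 - 32q + 6q^2 and AVC = VC/q = 48 - 16q + 2q^2.
The AVC parabola has its vertex at q = 16/4 = 4, where AVC = 48 - 16·4 + 2·4^2 = $16.
Since P = $246 ≥ min AVC = $16, price covers variable cost and the firm should produce.
Solving P = MC: -198 - 32q + 6q^2 = 0 ⇒ q = -11/3 or 9. On the upward-sloping branch, q* = 9.
Check: AVC at q = 9 is $66 ≤ P, so revenue covers variable cost.
Profit = P·q − TC = 246·9 − 1028 = $1186.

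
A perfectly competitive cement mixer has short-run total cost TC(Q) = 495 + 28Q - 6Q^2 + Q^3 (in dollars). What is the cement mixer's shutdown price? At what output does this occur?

$19 per unit, at Q = 3

Short-run supply begins at min AVC. From VC = 28Q - 6Q^2 + Q^3, AVC = 28 - 6Q + Q^2.
At the minimum of AVC, MC = AVC. MC = 28 - 12Q + 3Q^2; setting MC = AVC gives 2Q^2 - 6Q = 0, so Q = 3. min AVC = 19.
For P < $19 the firm produces nothing.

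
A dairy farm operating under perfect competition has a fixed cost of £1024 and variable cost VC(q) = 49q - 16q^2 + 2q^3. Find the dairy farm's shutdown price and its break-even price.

Shutdown price = £17; break-even price = £177

AVC = 49 - 16q + 2q^2; minimized at q = 4, giving min AVC = £17. That is the shutdown price.
ATC = 1024/q + 49 - 16q + 2q^2. Setting dATC/dq = −1024/q^2 − 16 + 4q = 0 gives q = 8 (since 4·8^3 − 16·8^2 = 1024).
min ATC = 1024/8 + 49 − 16·8 + 2·8^2 = £177. That is the break-even price.
Between these two prices the firm operates at a loss; above £177 it earns a profit.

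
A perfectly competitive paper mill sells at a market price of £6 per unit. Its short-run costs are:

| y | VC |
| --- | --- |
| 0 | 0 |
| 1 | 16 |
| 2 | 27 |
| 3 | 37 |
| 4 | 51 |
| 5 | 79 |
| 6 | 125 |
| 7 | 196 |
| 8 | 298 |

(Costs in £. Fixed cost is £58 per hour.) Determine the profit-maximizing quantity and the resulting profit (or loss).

Tabulate TR − TC: y=0: -58; y=1: -68; y=2: -73; y=3: -77; y=4: -85; y=5: -107; y=6: -147; y=7: -212; y=8: -308.
Profit is highest at y = 0. Equivalently, the lowest AVC in the table is 37/3 ≈ £12.33 at y = 3, and P = £6 falls below it — price never covers variable cost, so the firm shuts down and loses only its fixed cost.

y = 0 (shut down); profit = -£58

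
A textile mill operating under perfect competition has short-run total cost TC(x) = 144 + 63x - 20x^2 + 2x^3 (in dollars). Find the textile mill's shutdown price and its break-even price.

Shutdown price = $13; break-even price = $39

AVC = 63 - 20x + 2x^2; minimized at x = 5, giving min AVC = $13. That is the shutdown price.
ATC = 144/x + 63 - 20x + 2x^2. Setting dATC/dx = −144/x^2 − 20 + 4x = 0 gives x = 6 (since 4·6^3 − 20·6^2 = 144).
min ATC = 144/6 + 63 − 20·6 + 2·6^2 = $39. That is the break-even price.
For $13 ≤ P < $39 the firm produces at a loss; below $13 it shuts down.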